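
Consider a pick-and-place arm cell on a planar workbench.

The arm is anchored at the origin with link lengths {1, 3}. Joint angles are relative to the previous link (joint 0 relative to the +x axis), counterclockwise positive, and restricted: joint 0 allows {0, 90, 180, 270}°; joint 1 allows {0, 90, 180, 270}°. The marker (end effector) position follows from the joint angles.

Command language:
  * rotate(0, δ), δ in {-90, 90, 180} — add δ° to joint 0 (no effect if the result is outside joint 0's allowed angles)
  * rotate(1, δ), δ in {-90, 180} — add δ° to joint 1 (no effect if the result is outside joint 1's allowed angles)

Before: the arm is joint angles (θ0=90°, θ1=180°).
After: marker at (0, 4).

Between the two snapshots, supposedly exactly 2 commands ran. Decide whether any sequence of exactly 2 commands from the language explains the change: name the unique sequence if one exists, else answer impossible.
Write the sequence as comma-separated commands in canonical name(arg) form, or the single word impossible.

rotate(1, -90), rotate(1, -90)

from: joint angles (θ0=90°, θ1=180°)
[1] after rotate(1, -90): joint angles (θ0=90°, θ1=90°)
[2] after rotate(1, -90): joint angles (θ0=90°, θ1=0°)
all 25 alternatives checked — unique.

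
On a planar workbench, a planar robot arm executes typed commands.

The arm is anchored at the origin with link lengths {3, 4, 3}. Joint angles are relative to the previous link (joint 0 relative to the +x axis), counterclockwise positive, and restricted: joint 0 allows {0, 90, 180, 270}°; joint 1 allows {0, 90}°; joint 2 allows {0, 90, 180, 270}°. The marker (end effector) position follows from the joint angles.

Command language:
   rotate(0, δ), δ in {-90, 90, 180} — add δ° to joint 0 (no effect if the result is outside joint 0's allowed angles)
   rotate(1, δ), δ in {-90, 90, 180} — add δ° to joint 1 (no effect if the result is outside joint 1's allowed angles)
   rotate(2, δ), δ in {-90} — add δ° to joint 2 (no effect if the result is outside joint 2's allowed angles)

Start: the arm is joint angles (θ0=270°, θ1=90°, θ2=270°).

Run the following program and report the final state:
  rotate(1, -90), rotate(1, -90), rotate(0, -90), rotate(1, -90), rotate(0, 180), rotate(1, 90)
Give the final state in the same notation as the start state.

joint angles (θ0=0°, θ1=90°, θ2=270°)

begin: joint angles (θ0=270°, θ1=90°, θ2=270°)
1. rotate(1, -90) → joint angles (θ0=270°, θ1=0°, θ2=270°)
2. rotate(1, -90) → joint angles (θ0=270°, θ1=0°, θ2=270°)
3. rotate(0, -90) → joint angles (θ0=180°, θ1=0°, θ2=270°)
4. rotate(1, -90) → joint angles (θ0=180°, θ1=0°, θ2=270°)
5. rotate(0, 180) → joint angles (θ0=0°, θ1=0°, θ2=270°)
6. rotate(1, 90) → joint angles (θ0=0°, θ1=90°, θ2=270°)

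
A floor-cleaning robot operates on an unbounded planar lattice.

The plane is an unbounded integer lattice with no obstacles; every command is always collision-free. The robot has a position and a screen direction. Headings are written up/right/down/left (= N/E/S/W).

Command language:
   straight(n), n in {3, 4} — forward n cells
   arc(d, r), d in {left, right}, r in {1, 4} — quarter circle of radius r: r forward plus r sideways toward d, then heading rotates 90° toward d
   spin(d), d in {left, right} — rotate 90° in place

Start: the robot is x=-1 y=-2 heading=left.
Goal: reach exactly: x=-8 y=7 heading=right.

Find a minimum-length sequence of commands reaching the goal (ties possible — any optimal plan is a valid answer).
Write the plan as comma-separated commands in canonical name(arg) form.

t0: x=-1 y=-2 heading=left
1. straight(4) → x=-5 y=-2 heading=left
2. arc(right, 4) → x=-9 y=2 heading=up
3. straight(4) → x=-9 y=6 heading=up
4. arc(right, 1) → x=-8 y=7 heading=right
nothing shorter than 4 reaches the goal.

straight(4), arc(right, 4), straight(4), arc(right, 1)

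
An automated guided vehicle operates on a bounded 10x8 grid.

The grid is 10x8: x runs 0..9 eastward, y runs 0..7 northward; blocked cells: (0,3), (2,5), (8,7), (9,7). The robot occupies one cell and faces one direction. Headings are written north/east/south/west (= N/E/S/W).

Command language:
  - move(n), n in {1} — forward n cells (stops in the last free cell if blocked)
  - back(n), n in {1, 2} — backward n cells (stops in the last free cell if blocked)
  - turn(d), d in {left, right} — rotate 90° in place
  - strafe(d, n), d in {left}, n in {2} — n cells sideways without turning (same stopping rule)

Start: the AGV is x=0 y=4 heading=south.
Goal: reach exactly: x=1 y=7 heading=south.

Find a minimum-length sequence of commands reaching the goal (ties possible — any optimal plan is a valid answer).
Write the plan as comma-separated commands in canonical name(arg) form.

back(1), strafe(left, 2), back(2)

begin: x=0 y=4 heading=south
[1] after back(1): x=0 y=5 heading=south
[2] after strafe(left, 2): x=1 y=5 heading=south
[3] after back(2): x=1 y=7 heading=south
nothing shorter than 3 reaches the goal.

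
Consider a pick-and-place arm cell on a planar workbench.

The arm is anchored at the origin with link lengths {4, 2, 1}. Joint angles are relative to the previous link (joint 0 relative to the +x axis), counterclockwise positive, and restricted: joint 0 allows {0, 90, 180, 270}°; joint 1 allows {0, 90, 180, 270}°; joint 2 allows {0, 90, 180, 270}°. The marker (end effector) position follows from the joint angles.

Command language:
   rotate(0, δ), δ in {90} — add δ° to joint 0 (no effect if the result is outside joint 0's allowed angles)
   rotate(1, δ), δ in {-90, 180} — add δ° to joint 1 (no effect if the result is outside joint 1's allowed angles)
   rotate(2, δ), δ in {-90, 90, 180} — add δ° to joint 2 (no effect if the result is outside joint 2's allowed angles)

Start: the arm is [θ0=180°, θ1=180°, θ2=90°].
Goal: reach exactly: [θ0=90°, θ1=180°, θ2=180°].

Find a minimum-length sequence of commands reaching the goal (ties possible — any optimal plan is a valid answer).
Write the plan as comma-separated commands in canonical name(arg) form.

rotate(0, 90), rotate(0, 90), rotate(0, 90), rotate(2, 90)

initial: [θ0=180°, θ1=180°, θ2=90°]
[1] after rotate(0, 90): [θ0=270°, θ1=180°, θ2=90°]
[2] after rotate(0, 90): [θ0=0°, θ1=180°, θ2=90°]
[3] after rotate(0, 90): [θ0=90°, θ1=180°, θ2=90°]
[4] after rotate(2, 90): [θ0=90°, θ1=180°, θ2=180°]
nothing shorter than 4 reaches the goal.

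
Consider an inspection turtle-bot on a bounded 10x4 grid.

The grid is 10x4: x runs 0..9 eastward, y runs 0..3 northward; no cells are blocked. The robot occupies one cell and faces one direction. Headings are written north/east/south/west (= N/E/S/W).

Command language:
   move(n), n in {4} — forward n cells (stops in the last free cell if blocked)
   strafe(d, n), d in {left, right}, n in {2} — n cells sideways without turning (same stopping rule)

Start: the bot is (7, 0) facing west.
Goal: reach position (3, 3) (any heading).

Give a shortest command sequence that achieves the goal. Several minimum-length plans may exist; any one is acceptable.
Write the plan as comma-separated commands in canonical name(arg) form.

move(4), strafe(right, 2), strafe(right, 2)

initial: (7, 0) facing west
t=1 move(4) ⇒ (3, 0) facing west
t=2 strafe(right, 2) ⇒ (3, 2) facing west
t=3 strafe(right, 2) ⇒ (3, 3) facing west
no 2-step plan works, so 3 is optimal.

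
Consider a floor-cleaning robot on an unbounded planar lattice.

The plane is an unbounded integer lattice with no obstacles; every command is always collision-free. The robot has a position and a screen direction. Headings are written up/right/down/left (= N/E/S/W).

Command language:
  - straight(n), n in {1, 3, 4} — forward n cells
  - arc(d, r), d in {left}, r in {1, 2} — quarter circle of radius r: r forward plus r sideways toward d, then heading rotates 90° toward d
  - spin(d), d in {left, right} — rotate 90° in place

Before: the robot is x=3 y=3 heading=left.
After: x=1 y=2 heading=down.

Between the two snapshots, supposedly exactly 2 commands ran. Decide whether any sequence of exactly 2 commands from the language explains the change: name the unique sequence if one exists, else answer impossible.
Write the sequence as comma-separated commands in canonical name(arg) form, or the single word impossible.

straight(1), arc(left, 1)

key: position moved to (1,2) AND the heading swung to S — translation plus rotation needed
begin: x=3 y=3 heading=left
t=1 straight(1) ⇒ x=2 y=3 heading=left
t=2 arc(left, 1) ⇒ x=1 y=2 heading=down
all 49 alternatives checked — unique.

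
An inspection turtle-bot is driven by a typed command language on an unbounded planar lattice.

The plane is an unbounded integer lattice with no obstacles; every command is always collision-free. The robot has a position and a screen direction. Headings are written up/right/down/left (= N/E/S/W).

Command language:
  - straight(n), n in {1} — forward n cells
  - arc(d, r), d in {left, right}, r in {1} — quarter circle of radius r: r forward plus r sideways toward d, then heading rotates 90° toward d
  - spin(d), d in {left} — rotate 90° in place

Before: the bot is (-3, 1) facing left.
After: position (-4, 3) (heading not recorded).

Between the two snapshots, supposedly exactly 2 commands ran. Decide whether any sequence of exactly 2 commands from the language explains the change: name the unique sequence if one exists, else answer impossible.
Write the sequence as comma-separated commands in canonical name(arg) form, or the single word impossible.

arc(right, 1), straight(1)

key: running straight(1) before arc(right, 1) would end elsewhere — order is forced
begin: (-3, 1) facing left
[1] after arc(right, 1): (-4, 2) facing up
[2] after straight(1): (-4, 3) facing up
no other 2-command option fits: unique.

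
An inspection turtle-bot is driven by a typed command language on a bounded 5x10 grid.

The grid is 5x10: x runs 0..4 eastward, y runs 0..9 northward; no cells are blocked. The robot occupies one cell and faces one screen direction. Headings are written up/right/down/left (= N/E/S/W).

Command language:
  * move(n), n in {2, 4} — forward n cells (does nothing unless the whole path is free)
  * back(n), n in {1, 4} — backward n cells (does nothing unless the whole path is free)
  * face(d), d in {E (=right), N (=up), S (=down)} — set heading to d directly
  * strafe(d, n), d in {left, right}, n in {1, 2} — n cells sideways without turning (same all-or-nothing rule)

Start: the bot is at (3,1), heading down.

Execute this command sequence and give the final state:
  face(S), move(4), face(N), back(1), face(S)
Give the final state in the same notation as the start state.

at (3,0), heading down

begin: at (3,1), heading down
[1] after face(S): at (3,1), heading down
[2] after move(4): at (3,1), heading down
[3] after face(N): at (3,1), heading up
[4] after back(1): at (3,0), heading up
[5] after face(S): at (3,0), heading down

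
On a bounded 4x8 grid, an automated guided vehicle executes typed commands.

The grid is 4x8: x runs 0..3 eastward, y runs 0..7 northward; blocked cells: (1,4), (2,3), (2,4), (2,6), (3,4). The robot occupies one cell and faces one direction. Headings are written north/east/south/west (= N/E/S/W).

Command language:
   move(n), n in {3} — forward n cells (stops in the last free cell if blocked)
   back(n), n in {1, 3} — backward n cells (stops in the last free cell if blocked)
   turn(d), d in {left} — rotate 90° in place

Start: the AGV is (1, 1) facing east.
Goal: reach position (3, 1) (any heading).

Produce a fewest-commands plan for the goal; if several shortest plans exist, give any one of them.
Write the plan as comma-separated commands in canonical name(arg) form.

begin: (1, 1) facing east
step 1 (move(3)): (3, 1) facing east
no 0-step plan works, so 1 is optimal.

move(3)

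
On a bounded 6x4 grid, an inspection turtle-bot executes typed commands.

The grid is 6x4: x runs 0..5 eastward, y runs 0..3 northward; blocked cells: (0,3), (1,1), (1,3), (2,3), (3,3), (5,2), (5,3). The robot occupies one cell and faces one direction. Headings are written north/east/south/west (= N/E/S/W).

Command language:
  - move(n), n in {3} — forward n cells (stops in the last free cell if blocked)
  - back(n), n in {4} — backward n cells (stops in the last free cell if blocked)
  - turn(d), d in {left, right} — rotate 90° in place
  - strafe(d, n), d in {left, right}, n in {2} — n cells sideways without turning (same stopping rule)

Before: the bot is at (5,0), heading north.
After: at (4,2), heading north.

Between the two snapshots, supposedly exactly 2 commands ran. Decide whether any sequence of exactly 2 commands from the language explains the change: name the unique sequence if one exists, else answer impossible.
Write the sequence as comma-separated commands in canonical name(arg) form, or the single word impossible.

impossible

all 36 sequences checked — none match.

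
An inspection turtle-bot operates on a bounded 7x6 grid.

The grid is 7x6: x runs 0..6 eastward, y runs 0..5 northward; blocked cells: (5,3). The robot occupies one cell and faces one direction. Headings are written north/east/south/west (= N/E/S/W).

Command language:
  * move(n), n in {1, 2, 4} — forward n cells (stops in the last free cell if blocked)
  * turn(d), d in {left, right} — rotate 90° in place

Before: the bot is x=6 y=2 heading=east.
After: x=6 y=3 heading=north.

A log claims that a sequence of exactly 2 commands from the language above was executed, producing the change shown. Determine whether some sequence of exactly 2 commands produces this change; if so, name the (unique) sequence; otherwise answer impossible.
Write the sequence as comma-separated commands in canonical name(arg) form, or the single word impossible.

key: running move(1) before turn(left) would end elsewhere — order is forced
initial: x=6 y=2 heading=east
1. turn(left) → x=6 y=2 heading=north
2. move(1) → x=6 y=3 heading=north
all 25 alternatives checked — unique.

turn(left), move(1)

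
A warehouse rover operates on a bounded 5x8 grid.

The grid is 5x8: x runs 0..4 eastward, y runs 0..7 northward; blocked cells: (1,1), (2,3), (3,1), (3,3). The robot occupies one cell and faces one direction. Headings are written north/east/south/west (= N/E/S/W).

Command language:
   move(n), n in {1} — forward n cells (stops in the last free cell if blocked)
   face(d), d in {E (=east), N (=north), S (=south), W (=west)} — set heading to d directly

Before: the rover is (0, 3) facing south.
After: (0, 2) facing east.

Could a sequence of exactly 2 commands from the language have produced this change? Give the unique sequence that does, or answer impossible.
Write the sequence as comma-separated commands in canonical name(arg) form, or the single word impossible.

key: running face(E) before move(1) would end elsewhere — order is forced
begin: (0, 3) facing south
step 1 (move(1)): (0, 2) facing south
step 2 (face(E)): (0, 2) facing east
no rival 2-sequence matches.

move(1), face(E)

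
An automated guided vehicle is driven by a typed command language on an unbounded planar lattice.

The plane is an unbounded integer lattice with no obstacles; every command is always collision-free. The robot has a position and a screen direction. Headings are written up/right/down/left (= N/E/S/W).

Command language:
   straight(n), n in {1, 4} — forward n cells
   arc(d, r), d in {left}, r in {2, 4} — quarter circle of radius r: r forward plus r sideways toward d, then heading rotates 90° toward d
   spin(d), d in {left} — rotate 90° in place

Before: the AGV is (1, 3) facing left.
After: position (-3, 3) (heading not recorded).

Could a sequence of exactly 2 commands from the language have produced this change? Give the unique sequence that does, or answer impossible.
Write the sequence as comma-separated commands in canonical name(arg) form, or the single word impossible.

key: running spin(left) before straight(4) would end elsewhere — order is forced
start: (1, 3) facing left
1. straight(4) → (-3, 3) facing left
2. spin(left) → (-3, 3) facing down
all 25 alternatives checked — unique.

straight(4), spin(left)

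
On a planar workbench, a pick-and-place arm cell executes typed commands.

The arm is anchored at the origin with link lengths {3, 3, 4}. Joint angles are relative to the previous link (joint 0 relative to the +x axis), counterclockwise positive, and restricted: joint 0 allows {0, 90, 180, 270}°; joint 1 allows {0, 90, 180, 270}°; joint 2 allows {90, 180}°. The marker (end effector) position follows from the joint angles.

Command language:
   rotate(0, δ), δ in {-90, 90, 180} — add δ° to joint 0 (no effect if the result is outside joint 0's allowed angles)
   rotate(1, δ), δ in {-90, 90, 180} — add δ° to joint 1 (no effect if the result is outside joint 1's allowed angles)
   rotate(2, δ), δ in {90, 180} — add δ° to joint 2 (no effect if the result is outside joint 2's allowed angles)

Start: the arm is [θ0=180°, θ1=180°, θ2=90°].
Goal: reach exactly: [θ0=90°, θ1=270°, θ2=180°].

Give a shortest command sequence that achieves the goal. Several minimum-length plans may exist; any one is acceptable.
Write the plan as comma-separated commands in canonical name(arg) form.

rotate(1, 90), rotate(2, 90), rotate(0, -90)

begin: [θ0=180°, θ1=180°, θ2=90°]
t=1 rotate(1, 90) ⇒ [θ0=180°, θ1=270°, θ2=90°]
t=2 rotate(2, 90) ⇒ [θ0=180°, θ1=270°, θ2=180°]
t=3 rotate(0, -90) ⇒ [θ0=90°, θ1=270°, θ2=180°]
no 2-step plan works, so 3 is optimal.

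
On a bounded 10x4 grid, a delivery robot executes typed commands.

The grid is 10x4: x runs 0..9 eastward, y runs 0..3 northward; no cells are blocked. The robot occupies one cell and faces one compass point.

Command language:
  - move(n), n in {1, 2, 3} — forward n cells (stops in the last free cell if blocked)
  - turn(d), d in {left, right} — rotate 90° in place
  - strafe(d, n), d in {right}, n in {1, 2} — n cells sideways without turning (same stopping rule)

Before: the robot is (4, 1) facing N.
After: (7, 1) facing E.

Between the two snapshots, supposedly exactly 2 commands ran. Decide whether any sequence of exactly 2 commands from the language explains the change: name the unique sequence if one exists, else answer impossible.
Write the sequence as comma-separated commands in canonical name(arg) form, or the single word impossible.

turn(right), move(3)

key: running move(3) before turn(right) would end elsewhere — order is forced
from: (4, 1) facing N
step 1 (turn(right)): (4, 1) facing E
step 2 (move(3)): (7, 1) facing E
uniquely the one of 49 2-step routes that fits.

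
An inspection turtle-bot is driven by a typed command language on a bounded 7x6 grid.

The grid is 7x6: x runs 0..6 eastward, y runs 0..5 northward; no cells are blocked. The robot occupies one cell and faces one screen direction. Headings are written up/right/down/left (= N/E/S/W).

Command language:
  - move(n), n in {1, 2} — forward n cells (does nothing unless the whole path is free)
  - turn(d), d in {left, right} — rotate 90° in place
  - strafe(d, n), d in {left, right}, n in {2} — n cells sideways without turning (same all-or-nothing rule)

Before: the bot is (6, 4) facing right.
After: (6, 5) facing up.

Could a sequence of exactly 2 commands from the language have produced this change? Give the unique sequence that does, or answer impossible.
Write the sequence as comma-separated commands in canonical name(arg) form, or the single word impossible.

turn(left), move(1)

key: running move(1) before turn(left) would end elsewhere — order is forced
begin: (6, 4) facing right
1. turn(left) → (6, 4) facing up
2. move(1) → (6, 5) facing up
no rival 2-sequence matches.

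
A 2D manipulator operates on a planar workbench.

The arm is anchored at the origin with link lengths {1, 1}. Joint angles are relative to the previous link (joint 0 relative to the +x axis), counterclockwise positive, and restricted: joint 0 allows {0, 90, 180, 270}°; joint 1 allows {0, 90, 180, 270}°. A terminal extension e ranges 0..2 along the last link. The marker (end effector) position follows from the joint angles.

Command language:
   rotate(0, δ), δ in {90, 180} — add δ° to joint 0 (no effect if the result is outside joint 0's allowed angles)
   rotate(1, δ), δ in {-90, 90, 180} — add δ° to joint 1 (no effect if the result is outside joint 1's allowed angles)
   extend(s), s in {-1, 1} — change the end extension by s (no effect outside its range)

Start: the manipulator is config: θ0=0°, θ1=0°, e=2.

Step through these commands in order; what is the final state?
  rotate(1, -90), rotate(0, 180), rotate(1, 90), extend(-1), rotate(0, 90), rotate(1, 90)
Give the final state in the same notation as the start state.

config: θ0=270°, θ1=90°, e=1

from: config: θ0=0°, θ1=0°, e=2
t=1 rotate(1, -90) ⇒ config: θ0=0°, θ1=270°, e=2
t=2 rotate(0, 180) ⇒ config: θ0=180°, θ1=270°, e=2
t=3 rotate(1, 90) ⇒ config: θ0=180°, θ1=0°, e=2
t=4 extend(-1) ⇒ config: θ0=180°, θ1=0°, e=1
t=5 rotate(0, 90) ⇒ config: θ0=270°, θ1=0°, e=1
t=6 rotate(1, 90) ⇒ config: θ0=270°, θ1=90°, e=1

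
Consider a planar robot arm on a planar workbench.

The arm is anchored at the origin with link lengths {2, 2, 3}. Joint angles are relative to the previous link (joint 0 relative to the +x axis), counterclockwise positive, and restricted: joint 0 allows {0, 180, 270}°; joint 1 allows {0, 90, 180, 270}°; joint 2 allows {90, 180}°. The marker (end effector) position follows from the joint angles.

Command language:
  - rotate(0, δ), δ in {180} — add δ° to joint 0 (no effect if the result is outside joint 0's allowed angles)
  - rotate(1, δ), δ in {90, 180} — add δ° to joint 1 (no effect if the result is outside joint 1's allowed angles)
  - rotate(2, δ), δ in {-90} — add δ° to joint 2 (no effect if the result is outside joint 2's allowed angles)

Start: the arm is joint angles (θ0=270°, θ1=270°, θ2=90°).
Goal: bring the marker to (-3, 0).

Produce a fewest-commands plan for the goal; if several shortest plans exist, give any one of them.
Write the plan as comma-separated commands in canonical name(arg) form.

begin: joint angles (θ0=270°, θ1=270°, θ2=90°)
[1] after rotate(1, 90): joint angles (θ0=270°, θ1=0°, θ2=90°)
[2] after rotate(1, 180): joint angles (θ0=270°, θ1=180°, θ2=90°)
no 1-step plan works, so 2 is optimal.

rotate(1, 90), rotate(1, 180)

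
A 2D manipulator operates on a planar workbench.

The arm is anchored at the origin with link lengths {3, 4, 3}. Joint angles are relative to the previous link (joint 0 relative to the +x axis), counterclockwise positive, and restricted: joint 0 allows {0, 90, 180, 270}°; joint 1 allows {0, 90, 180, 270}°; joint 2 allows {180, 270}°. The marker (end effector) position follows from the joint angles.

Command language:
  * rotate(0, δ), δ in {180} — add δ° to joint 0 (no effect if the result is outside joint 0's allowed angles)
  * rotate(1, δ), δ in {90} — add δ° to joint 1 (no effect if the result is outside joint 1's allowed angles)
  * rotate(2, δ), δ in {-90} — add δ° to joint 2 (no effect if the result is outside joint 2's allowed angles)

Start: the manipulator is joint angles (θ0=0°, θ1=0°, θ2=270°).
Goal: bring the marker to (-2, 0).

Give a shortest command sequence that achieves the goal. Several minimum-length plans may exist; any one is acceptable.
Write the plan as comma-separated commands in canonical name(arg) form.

start: joint angles (θ0=0°, θ1=0°, θ2=270°)
step 1 (rotate(1, 90)): joint angles (θ0=0°, θ1=90°, θ2=270°)
step 2 (rotate(1, 90)): joint angles (θ0=0°, θ1=180°, θ2=270°)
step 3 (rotate(0, 180)): joint angles (θ0=180°, θ1=180°, θ2=270°)
step 4 (rotate(2, -90)): joint angles (θ0=180°, θ1=180°, θ2=180°)
shorter routes all fall short; 4 is best.

rotate(1, 90), rotate(1, 90), rotate(0, 180), rotate(2, -90)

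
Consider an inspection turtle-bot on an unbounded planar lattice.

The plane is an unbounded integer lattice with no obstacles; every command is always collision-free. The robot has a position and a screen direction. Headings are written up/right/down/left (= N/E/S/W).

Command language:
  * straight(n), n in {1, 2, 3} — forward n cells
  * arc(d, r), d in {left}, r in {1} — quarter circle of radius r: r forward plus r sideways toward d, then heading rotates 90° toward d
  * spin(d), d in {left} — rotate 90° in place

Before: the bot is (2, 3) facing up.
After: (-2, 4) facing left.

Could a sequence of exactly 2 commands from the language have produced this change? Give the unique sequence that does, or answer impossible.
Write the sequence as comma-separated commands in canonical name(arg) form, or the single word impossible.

arc(left, 1), straight(3)

key: running straight(3) before arc(left, 1) would end elsewhere — order is forced
initial: (2, 3) facing up
step 1 (arc(left, 1)): (1, 4) facing left
step 2 (straight(3)): (-2, 4) facing left
no rival 2-sequence matches.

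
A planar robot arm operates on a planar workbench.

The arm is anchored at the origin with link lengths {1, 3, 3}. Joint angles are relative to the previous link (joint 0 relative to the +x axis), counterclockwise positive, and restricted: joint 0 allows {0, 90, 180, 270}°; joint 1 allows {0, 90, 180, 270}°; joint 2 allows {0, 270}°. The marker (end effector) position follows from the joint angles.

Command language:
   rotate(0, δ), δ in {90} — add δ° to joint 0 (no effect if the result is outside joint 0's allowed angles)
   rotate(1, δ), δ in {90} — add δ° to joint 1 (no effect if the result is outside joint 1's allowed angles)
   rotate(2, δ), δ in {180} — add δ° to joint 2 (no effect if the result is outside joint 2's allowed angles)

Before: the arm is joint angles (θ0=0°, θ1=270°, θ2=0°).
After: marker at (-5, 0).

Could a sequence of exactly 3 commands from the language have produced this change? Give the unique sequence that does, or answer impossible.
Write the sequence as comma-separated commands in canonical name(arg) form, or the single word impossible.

t0: joint angles (θ0=0°, θ1=270°, θ2=0°)
t=1 rotate(1, 90) ⇒ joint angles (θ0=0°, θ1=0°, θ2=0°)
t=2 rotate(1, 90) ⇒ joint angles (θ0=0°, θ1=90°, θ2=0°)
t=3 rotate(1, 90) ⇒ joint angles (θ0=0°, θ1=180°, θ2=0°)
no rival 3-sequence matches.

rotate(1, 90), rotate(1, 90), rotate(1, 90)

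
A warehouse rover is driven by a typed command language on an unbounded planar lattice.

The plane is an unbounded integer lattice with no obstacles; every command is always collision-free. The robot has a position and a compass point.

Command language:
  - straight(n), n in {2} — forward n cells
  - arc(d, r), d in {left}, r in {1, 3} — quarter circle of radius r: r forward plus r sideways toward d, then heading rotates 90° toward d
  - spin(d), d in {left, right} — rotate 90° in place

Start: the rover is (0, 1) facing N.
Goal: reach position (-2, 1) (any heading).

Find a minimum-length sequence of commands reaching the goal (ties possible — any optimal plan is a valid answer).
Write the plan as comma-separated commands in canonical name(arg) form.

arc(left, 1), arc(left, 1)

begin: (0, 1) facing N
t=1 arc(left, 1) ⇒ (-1, 2) facing W
t=2 arc(left, 1) ⇒ (-2, 1) facing S
shorter routes all fall short; 2 is best.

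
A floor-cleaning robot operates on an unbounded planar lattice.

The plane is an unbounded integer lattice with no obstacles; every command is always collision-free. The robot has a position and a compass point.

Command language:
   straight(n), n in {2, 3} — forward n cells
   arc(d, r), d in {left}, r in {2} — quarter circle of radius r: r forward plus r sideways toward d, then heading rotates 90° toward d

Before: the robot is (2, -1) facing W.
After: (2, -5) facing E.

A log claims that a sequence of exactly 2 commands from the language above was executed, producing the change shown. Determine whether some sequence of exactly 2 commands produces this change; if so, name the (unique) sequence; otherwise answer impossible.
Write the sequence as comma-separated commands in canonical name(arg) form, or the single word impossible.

arc(left, 2), arc(left, 2)

key: position moved to (2,-5) AND the heading swung to E — translation plus rotation needed
initial: (2, -1) facing W
[1] after arc(left, 2): (0, -3) facing S
[2] after arc(left, 2): (2, -5) facing E
no rival 2-sequence matches.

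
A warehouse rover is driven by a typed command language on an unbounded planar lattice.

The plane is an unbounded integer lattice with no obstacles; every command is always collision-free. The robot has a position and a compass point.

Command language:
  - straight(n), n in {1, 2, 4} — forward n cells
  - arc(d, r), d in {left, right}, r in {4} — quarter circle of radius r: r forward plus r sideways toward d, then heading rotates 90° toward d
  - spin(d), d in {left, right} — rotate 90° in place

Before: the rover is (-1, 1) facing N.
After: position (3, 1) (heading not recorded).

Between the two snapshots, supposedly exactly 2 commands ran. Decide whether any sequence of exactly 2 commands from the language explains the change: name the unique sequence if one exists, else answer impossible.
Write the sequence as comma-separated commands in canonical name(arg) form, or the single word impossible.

key: running straight(4) before spin(right) would end elsewhere — order is forced
begin: (-1, 1) facing N
t=1 spin(right) ⇒ (-1, 1) facing E
t=2 straight(4) ⇒ (3, 1) facing E
all 49 alternatives checked — unique.

spin(right), straight(4)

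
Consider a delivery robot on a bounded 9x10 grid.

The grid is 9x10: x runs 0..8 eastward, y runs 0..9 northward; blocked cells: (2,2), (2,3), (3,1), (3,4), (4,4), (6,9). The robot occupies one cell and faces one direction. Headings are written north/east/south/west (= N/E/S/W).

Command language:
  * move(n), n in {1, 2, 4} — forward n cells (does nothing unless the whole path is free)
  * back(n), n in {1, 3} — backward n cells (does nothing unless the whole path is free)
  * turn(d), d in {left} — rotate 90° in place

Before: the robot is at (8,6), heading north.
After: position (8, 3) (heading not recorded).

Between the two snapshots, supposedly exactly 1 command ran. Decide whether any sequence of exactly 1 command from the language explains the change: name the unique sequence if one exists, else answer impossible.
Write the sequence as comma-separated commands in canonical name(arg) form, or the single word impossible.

t0: at (8,6), heading north
step 1 (back(3)): at (8,3), heading north
all 6 alternatives checked — unique.

back(3)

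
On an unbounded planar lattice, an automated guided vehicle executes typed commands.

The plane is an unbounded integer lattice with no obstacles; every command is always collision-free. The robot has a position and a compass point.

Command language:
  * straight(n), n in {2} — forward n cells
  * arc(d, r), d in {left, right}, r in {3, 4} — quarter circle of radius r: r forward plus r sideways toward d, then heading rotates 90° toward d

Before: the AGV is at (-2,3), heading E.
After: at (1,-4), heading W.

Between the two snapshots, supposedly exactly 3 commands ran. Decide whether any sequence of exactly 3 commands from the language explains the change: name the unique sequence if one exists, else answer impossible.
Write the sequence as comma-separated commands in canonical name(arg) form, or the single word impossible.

straight(2), arc(right, 4), arc(right, 3)

key: position moved to (1,-4) AND the heading swung to W — translation plus rotation needed
t0: at (-2,3), heading E
[1] after straight(2): at (0,3), heading E
[2] after arc(right, 4): at (4,-1), heading S
[3] after arc(right, 3): at (1,-4), heading W
no other 3-command option fits: unique.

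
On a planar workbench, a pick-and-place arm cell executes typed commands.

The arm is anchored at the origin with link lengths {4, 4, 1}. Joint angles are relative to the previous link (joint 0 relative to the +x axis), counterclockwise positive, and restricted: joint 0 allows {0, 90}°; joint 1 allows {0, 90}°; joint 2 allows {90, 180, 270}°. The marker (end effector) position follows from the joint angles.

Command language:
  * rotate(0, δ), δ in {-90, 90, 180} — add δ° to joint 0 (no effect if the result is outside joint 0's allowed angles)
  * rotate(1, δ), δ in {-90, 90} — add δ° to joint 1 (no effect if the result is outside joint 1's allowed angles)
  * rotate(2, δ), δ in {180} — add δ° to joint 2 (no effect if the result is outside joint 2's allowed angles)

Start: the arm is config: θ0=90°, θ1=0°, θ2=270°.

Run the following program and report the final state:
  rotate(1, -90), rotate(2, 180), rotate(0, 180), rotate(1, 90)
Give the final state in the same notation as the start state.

initial: config: θ0=90°, θ1=0°, θ2=270°
step 1 (rotate(1, -90)): config: θ0=90°, θ1=0°, θ2=270°
step 2 (rotate(2, 180)): config: θ0=90°, θ1=0°, θ2=90°
step 3 (rotate(0, 180)): config: θ0=90°, θ1=0°, θ2=90°
step 4 (rotate(1, 90)): config: θ0=90°, θ1=90°, θ2=90°

config: θ0=90°, θ1=90°, θ2=90°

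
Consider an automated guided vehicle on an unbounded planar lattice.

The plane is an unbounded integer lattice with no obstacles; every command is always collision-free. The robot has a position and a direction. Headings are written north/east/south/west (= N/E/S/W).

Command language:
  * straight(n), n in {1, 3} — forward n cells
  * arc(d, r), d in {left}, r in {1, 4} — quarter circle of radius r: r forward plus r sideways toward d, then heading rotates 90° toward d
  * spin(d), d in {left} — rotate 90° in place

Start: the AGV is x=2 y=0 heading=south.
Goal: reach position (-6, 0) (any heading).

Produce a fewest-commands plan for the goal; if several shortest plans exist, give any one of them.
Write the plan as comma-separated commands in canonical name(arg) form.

initial: x=2 y=0 heading=south
[1] after spin(left): x=2 y=0 heading=east
[2] after spin(left): x=2 y=0 heading=north
[3] after arc(left, 4): x=-2 y=4 heading=west
[4] after arc(left, 4): x=-6 y=0 heading=south
no 3-step plan works, so 4 is optimal.

spin(left), spin(left), arc(left, 4), arc(left, 4)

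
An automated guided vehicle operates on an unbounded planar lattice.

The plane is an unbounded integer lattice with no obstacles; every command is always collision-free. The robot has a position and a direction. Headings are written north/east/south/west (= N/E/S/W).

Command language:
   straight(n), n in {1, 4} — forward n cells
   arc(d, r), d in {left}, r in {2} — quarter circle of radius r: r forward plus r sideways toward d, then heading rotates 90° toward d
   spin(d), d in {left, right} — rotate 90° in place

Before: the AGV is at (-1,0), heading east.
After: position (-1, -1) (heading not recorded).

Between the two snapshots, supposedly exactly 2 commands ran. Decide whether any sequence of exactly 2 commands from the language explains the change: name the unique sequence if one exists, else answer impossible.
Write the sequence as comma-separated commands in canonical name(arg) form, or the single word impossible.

key: running straight(1) before spin(right) would end elsewhere — order is forced
start: at (-1,0), heading east
1. spin(right) → at (-1,0), heading south
2. straight(1) → at (-1,-1), heading south
no other 2-command option fits: unique.

spin(right), straight(1)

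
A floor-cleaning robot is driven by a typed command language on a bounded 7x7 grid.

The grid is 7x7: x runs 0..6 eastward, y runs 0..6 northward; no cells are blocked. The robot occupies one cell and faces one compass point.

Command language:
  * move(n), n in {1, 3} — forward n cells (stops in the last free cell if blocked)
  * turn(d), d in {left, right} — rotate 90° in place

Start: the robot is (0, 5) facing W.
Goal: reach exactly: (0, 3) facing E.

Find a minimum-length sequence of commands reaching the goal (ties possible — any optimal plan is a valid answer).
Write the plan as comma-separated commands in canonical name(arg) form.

turn(left), move(1), move(1), turn(left)

t0: (0, 5) facing W
[1] after turn(left): (0, 5) facing S
[2] after move(1): (0, 4) facing S
[3] after move(1): (0, 3) facing S
[4] after turn(left): (0, 3) facing E
no 3-step plan works, so 4 is optimal.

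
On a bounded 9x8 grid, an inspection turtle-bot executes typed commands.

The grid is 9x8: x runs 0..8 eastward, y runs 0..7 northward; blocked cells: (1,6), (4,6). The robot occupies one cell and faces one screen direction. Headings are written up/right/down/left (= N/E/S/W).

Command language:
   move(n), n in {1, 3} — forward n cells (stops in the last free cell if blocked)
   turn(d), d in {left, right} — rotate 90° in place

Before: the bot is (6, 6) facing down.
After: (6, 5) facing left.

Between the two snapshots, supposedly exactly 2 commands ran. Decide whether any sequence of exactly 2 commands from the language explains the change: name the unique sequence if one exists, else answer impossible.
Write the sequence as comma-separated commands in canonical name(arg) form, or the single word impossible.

move(1), turn(right)

key: position moved to (6,5) AND the heading swung to W — translation plus rotation needed
from: (6, 6) facing down
step 1 (move(1)): (6, 5) facing down
step 2 (turn(right)): (6, 5) facing left
no rival 2-sequence matches.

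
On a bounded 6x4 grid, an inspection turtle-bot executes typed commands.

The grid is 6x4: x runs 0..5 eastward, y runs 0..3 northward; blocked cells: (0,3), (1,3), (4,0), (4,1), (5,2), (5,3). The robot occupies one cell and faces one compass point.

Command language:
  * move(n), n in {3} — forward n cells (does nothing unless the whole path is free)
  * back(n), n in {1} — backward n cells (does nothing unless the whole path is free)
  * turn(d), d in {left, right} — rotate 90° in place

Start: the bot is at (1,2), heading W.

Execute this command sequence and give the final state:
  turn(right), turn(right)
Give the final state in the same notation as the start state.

t0: at (1,2), heading W
step 1 (turn(right)): at (1,2), heading N
step 2 (turn(right)): at (1,2), heading E

at (1,2), heading E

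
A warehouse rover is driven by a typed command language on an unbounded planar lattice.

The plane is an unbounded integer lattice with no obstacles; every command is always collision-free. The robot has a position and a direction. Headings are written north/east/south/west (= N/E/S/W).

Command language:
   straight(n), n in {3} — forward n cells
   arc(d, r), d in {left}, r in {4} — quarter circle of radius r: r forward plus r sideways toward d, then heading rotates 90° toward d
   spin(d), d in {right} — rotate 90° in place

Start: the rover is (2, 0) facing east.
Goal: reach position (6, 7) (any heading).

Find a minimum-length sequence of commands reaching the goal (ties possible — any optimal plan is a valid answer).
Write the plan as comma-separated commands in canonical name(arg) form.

initial: (2, 0) facing east
t=1 arc(left, 4) ⇒ (6, 4) facing north
t=2 straight(3) ⇒ (6, 7) facing north
minimal: 2 command(s), checked below 2.

arc(left, 4), straight(3)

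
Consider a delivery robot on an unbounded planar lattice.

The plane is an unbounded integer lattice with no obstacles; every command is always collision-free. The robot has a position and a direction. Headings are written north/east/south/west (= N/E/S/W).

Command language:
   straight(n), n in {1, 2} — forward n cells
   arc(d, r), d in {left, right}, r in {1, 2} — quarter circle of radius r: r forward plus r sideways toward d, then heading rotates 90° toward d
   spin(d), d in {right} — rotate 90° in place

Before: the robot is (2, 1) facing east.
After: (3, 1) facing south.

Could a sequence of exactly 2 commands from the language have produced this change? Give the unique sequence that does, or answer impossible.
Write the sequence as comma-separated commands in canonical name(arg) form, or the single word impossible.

straight(1), spin(right)

key: cell and facing (now S) both changed — the 2 commands mix motion and turning
t0: (2, 1) facing east
step 1 (straight(1)): (3, 1) facing east
step 2 (spin(right)): (3, 1) facing south
no other 2-command option fits: unique.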